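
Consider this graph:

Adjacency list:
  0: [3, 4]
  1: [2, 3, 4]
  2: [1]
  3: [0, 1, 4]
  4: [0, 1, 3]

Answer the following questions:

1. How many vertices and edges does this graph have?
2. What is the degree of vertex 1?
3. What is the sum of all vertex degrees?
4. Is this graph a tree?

Count: 5 vertices, 6 edges.
Vertex 1 has neighbors [2, 3, 4], degree = 3.
Handshaking lemma: 2 * 6 = 12.
A tree on 5 vertices has 4 edges. This graph has 6 edges (2 extra). Not a tree.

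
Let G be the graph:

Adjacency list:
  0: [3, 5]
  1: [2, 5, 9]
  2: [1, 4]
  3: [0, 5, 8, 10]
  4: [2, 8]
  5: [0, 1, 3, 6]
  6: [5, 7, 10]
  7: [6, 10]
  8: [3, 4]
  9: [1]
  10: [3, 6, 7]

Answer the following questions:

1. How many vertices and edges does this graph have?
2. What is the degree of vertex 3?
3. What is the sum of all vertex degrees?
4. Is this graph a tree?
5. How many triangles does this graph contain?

Count: 11 vertices, 14 edges.
Vertex 3 has neighbors [0, 5, 8, 10], degree = 4.
Handshaking lemma: 2 * 14 = 28.
A tree on 11 vertices has 10 edges. This graph has 14 edges (4 extra). Not a tree.
Number of triangles = 2.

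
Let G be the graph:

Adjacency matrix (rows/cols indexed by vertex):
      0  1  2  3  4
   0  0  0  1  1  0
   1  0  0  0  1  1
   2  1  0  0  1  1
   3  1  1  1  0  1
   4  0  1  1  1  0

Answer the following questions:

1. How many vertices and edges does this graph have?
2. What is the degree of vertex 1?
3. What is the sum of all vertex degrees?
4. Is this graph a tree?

Count: 5 vertices, 7 edges.
Vertex 1 has neighbors [3, 4], degree = 2.
Handshaking lemma: 2 * 7 = 14.
A tree on 5 vertices has 4 edges. This graph has 7 edges (3 extra). Not a tree.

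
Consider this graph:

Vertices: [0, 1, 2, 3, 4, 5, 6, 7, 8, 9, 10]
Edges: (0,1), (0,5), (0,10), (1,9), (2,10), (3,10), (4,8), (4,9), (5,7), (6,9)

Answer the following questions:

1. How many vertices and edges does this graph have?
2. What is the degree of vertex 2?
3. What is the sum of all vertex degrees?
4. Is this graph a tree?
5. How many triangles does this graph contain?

Count: 11 vertices, 10 edges.
Vertex 2 has neighbors [10], degree = 1.
Handshaking lemma: 2 * 10 = 20.
A graph is a tree iff it is connected and has exactly n-1 edges. This graph is connected (all 11 vertices in one component) and has 11-1 = 10 edges. It is a tree.
Number of triangles = 0.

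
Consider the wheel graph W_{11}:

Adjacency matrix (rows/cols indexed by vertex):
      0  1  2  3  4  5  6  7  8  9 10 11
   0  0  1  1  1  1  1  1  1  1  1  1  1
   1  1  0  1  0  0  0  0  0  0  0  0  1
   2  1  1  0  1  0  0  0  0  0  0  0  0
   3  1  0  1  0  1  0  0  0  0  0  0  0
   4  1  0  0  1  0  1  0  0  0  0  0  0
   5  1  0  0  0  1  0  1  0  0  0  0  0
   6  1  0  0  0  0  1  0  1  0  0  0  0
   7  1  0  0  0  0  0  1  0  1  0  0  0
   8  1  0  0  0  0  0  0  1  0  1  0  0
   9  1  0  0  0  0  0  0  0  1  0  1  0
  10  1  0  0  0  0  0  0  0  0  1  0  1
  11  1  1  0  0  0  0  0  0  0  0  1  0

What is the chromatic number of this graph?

W_{11} = C_{11} plus a hub adjacent to every cycle vertex.
The outer cycle needs 3 colors (odd cycle); the hub is adjacent to all of them so needs a fresh color.
Chromatic number = 3 + 1 = 4.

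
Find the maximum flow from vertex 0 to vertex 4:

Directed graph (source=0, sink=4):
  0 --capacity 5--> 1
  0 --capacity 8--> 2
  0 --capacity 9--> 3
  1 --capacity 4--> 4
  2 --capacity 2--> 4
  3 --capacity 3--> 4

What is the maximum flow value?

Computing max flow:
  Flow on (0->1): 4/5
  Flow on (0->2): 2/8
  Flow on (0->3): 3/9
  Flow on (1->4): 4/4
  Flow on (2->4): 2/2
  Flow on (3->4): 3/3
Maximum flow = 9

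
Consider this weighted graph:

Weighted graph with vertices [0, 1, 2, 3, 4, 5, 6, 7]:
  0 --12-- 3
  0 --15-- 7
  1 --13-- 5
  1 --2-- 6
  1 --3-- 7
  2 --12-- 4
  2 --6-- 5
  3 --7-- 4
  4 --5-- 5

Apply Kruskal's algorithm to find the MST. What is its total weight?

Applying Kruskal's algorithm (sort edges by weight, add if no cycle):
  Add (1,6) w=2
  Add (1,7) w=3
  Add (4,5) w=5
  Add (2,5) w=6
  Add (3,4) w=7
  Add (0,3) w=12
  Skip (2,4) w=12 (creates cycle)
  Add (1,5) w=13
  Skip (0,7) w=15 (creates cycle)
MST weight = 48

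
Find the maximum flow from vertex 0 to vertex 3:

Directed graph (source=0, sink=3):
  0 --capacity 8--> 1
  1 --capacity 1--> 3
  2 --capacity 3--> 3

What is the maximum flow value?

Computing max flow:
  Flow on (0->1): 1/8
  Flow on (1->3): 1/1
Maximum flow = 1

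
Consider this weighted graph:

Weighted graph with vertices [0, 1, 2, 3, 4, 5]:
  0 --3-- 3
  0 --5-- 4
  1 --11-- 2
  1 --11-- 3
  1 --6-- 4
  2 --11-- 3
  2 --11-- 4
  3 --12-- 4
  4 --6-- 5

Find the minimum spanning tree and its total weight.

Applying Kruskal's algorithm (sort edges by weight, add if no cycle):
  Add (0,3) w=3
  Add (0,4) w=5
  Add (1,4) w=6
  Add (4,5) w=6
  Skip (1,3) w=11 (creates cycle)
  Add (1,2) w=11
  Skip (2,4) w=11 (creates cycle)
  Skip (2,3) w=11 (creates cycle)
  Skip (3,4) w=12 (creates cycle)
MST weight = 31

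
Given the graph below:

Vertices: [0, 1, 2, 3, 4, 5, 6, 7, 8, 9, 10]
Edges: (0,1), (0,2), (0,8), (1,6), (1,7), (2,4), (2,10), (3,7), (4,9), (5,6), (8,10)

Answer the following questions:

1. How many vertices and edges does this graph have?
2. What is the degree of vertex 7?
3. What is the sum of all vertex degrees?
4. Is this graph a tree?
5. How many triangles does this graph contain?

Count: 11 vertices, 11 edges.
Vertex 7 has neighbors [1, 3], degree = 2.
Handshaking lemma: 2 * 11 = 22.
A tree on 11 vertices has 10 edges. This graph has 11 edges (1 extra). Not a tree.
Number of triangles = 0.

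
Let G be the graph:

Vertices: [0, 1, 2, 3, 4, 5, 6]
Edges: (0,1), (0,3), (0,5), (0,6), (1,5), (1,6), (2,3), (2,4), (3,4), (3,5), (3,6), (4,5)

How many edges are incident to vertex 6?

Vertex 6 has neighbors [0, 1, 3], so deg(6) = 3.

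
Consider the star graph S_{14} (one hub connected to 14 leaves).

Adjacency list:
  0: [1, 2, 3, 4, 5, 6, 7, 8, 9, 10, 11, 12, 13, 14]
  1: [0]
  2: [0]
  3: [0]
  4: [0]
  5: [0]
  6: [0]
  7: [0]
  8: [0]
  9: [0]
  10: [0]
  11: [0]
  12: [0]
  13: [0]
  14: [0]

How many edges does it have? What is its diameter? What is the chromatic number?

Star graph S_{14}: the hub connects to all 14 leaves.
Edges = 14.
Diameter = 2 (any leaf to hub is 1, leaf to leaf through hub is 2).
Star graphs are bipartite (hub vs leaves), so chromatic number = 2.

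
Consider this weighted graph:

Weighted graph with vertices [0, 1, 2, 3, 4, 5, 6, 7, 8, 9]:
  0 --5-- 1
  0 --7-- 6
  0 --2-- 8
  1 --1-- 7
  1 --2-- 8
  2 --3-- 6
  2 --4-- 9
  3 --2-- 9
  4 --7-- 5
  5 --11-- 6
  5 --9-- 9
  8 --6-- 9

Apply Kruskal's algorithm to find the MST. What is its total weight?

Applying Kruskal's algorithm (sort edges by weight, add if no cycle):
  Add (1,7) w=1
  Add (0,8) w=2
  Add (1,8) w=2
  Add (3,9) w=2
  Add (2,6) w=3
  Add (2,9) w=4
  Skip (0,1) w=5 (creates cycle)
  Add (8,9) w=6
  Skip (0,6) w=7 (creates cycle)
  Add (4,5) w=7
  Add (5,9) w=9
  Skip (5,6) w=11 (creates cycle)
MST weight = 36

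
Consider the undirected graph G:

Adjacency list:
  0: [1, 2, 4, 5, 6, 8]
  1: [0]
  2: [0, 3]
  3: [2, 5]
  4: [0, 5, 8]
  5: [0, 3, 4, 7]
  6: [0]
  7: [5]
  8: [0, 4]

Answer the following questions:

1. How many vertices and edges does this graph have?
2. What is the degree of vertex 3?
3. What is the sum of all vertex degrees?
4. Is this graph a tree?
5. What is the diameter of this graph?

Count: 9 vertices, 11 edges.
Vertex 3 has neighbors [2, 5], degree = 2.
Handshaking lemma: 2 * 11 = 22.
A tree on 9 vertices has 8 edges. This graph has 11 edges (3 extra). Not a tree.
Diameter (longest shortest path) = 3.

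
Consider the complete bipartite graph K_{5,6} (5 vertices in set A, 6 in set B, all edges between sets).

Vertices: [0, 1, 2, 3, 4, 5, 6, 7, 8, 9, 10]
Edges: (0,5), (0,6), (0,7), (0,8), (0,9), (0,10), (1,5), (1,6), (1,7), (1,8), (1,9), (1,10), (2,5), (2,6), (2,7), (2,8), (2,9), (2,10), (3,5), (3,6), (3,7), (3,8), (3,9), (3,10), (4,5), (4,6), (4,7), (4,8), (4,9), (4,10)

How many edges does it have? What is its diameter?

K_{5,6} has 5 * 6 = 30 edges.
Any vertex reaches any opposite-side vertex in 1 step; same-side vertices reach in 2 steps via any opposite-side vertex.
Diameter = 2.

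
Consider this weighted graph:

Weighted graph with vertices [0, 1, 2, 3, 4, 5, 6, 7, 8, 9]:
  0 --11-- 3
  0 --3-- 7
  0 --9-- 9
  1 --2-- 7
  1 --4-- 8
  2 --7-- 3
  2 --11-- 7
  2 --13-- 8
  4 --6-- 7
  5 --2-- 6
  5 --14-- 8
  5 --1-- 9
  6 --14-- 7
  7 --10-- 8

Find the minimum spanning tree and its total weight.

Applying Kruskal's algorithm (sort edges by weight, add if no cycle):
  Add (5,9) w=1
  Add (1,7) w=2
  Add (5,6) w=2
  Add (0,7) w=3
  Add (1,8) w=4
  Add (4,7) w=6
  Add (2,3) w=7
  Add (0,9) w=9
  Skip (7,8) w=10 (creates cycle)
  Add (0,3) w=11
  Skip (2,7) w=11 (creates cycle)
  Skip (2,8) w=13 (creates cycle)
  Skip (5,8) w=14 (creates cycle)
  Skip (6,7) w=14 (creates cycle)
MST weight = 45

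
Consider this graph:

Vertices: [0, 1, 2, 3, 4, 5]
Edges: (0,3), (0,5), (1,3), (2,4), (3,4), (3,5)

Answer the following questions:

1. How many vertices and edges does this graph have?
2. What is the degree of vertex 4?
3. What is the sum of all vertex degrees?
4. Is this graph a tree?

Count: 6 vertices, 6 edges.
Vertex 4 has neighbors [2, 3], degree = 2.
Handshaking lemma: 2 * 6 = 12.
A tree on 6 vertices has 5 edges. This graph has 6 edges (1 extra). Not a tree.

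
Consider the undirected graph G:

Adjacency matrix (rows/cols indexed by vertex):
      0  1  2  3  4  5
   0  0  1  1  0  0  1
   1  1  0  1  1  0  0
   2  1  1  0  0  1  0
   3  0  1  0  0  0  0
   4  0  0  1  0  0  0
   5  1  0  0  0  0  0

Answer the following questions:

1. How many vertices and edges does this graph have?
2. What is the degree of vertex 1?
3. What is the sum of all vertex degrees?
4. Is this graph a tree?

Count: 6 vertices, 6 edges.
Vertex 1 has neighbors [0, 2, 3], degree = 3.
Handshaking lemma: 2 * 6 = 12.
A tree on 6 vertices has 5 edges. This graph has 6 edges (1 extra). Not a tree.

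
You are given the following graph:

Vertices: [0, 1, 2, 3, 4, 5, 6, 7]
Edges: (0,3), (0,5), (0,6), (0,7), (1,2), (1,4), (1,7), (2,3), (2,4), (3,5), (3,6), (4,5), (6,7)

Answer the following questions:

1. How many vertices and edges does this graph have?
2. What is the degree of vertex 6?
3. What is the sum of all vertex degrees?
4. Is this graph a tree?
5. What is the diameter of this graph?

Count: 8 vertices, 13 edges.
Vertex 6 has neighbors [0, 3, 7], degree = 3.
Handshaking lemma: 2 * 13 = 26.
A tree on 8 vertices has 7 edges. This graph has 13 edges (6 extra). Not a tree.
Diameter (longest shortest path) = 3.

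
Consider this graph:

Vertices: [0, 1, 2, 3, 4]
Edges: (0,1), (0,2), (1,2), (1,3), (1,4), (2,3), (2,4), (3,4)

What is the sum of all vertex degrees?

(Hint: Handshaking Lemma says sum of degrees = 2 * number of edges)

Count edges: 8 edges.
By Handshaking Lemma: sum of degrees = 2 * 8 = 16.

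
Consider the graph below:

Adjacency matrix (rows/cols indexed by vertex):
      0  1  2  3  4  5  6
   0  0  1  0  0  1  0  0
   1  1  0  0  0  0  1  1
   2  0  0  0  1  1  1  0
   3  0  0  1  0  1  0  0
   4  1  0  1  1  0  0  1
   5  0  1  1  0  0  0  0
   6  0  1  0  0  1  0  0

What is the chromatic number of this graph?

The graph has a maximum clique of size 3 (lower bound on chromatic number).
A valid 3-coloring: {0: 1, 1: 0, 2: 1, 3: 2, 4: 0, 5: 2, 6: 1}.
Chromatic number = 3.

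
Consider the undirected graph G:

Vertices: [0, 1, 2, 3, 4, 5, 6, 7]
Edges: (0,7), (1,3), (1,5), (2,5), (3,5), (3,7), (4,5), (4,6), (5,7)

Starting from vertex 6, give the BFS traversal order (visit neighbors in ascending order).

BFS from vertex 6 (neighbors processed in ascending order):
Visit order: 6, 4, 5, 1, 2, 3, 7, 0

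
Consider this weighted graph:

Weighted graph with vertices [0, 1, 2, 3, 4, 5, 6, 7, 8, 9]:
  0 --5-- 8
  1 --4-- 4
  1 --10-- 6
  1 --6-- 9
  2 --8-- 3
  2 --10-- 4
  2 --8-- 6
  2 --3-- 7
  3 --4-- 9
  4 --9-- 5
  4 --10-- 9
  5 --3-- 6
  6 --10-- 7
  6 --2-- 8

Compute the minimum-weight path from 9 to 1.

Using Dijkstra's algorithm from vertex 9:
Shortest path: 9 -> 1
Total weight: 6 = 6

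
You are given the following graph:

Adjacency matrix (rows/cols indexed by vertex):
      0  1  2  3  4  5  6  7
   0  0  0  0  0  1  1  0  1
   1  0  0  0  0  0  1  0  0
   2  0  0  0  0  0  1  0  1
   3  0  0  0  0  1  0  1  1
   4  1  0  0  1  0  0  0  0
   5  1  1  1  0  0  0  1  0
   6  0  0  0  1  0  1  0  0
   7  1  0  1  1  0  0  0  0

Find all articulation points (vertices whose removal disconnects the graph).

An articulation point is a vertex whose removal disconnects the graph.
Articulation points: [5]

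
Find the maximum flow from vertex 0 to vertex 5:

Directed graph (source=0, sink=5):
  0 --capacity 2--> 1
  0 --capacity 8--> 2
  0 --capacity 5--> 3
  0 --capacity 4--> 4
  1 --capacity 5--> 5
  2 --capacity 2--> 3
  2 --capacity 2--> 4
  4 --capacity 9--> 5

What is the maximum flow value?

Computing max flow:
  Flow on (0->1): 2/2
  Flow on (0->2): 2/8
  Flow on (0->4): 4/4
  Flow on (1->5): 2/5
  Flow on (2->4): 2/2
  Flow on (4->5): 6/9
Maximum flow = 8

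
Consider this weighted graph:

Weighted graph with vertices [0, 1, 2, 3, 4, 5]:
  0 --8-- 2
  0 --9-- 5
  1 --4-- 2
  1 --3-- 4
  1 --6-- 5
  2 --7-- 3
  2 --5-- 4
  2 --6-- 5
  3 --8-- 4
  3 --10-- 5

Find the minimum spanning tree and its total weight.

Applying Kruskal's algorithm (sort edges by weight, add if no cycle):
  Add (1,4) w=3
  Add (1,2) w=4
  Skip (2,4) w=5 (creates cycle)
  Add (1,5) w=6
  Skip (2,5) w=6 (creates cycle)
  Add (2,3) w=7
  Add (0,2) w=8
  Skip (3,4) w=8 (creates cycle)
  Skip (0,5) w=9 (creates cycle)
  Skip (3,5) w=10 (creates cycle)
MST weight = 28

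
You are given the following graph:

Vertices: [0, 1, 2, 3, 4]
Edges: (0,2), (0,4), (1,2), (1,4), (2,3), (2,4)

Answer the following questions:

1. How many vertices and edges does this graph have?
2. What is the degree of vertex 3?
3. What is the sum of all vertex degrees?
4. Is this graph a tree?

Count: 5 vertices, 6 edges.
Vertex 3 has neighbors [2], degree = 1.
Handshaking lemma: 2 * 6 = 12.
A tree on 5 vertices has 4 edges. This graph has 6 edges (2 extra). Not a tree.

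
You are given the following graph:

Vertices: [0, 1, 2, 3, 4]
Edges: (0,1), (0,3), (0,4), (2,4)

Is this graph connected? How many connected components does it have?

Checking connectivity: the graph has 1 connected component(s).
All vertices are reachable from each other. The graph IS connected.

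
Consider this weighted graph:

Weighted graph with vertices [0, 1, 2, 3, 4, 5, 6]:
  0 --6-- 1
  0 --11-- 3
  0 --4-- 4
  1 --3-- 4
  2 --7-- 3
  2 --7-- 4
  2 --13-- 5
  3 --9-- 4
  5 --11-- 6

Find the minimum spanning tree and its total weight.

Applying Kruskal's algorithm (sort edges by weight, add if no cycle):
  Add (1,4) w=3
  Add (0,4) w=4
  Skip (0,1) w=6 (creates cycle)
  Add (2,4) w=7
  Add (2,3) w=7
  Skip (3,4) w=9 (creates cycle)
  Skip (0,3) w=11 (creates cycle)
  Add (5,6) w=11
  Add (2,5) w=13
MST weight = 45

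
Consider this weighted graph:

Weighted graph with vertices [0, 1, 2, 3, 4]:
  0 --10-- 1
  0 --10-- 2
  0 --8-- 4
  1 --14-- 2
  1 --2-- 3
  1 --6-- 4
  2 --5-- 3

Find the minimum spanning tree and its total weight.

Applying Kruskal's algorithm (sort edges by weight, add if no cycle):
  Add (1,3) w=2
  Add (2,3) w=5
  Add (1,4) w=6
  Add (0,4) w=8
  Skip (0,2) w=10 (creates cycle)
  Skip (0,1) w=10 (creates cycle)
  Skip (1,2) w=14 (creates cycle)
MST weight = 21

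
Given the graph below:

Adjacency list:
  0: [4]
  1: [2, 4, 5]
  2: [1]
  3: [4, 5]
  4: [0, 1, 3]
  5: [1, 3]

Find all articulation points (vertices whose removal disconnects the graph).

An articulation point is a vertex whose removal disconnects the graph.
Articulation points: [1, 4]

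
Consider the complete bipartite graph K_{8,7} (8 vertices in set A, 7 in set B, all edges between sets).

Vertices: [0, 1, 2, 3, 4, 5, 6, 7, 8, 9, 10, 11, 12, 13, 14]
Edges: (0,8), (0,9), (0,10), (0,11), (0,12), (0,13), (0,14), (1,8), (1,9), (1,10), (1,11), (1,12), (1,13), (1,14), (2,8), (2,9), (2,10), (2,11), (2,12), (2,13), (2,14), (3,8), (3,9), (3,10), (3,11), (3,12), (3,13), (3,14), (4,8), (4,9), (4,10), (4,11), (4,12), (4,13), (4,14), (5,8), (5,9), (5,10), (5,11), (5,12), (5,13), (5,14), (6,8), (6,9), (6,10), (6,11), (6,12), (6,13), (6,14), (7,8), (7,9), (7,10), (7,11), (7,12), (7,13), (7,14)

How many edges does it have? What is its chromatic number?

K_{8,7} has 8 * 7 = 56 edges.
Bipartite graphs have chromatic number 2 (color each partition differently).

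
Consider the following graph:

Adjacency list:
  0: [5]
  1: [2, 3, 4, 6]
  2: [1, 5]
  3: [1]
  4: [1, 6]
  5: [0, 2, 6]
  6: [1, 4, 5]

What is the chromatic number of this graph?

The graph has a maximum clique of size 3 (lower bound on chromatic number).
A valid 3-coloring: {0: 1, 1: 0, 2: 1, 3: 1, 4: 2, 5: 0, 6: 1}.
Chromatic number = 3.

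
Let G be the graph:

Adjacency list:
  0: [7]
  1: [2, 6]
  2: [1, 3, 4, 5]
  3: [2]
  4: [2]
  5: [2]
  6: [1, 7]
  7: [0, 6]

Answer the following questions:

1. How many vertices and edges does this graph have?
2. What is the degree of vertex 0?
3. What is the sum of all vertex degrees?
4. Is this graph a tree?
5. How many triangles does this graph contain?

Count: 8 vertices, 7 edges.
Vertex 0 has neighbors [7], degree = 1.
Handshaking lemma: 2 * 7 = 14.
A graph is a tree iff it is connected and has exactly n-1 edges. This graph is connected (all 8 vertices in one component) and has 8-1 = 7 edges. It is a tree.
Number of triangles = 0.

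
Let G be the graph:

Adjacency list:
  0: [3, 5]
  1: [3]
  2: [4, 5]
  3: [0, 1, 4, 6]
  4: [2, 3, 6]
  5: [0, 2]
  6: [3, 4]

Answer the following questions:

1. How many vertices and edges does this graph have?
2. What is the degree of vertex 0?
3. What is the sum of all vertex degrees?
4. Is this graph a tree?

Count: 7 vertices, 8 edges.
Vertex 0 has neighbors [3, 5], degree = 2.
Handshaking lemma: 2 * 8 = 16.
A tree on 7 vertices has 6 edges. This graph has 8 edges (2 extra). Not a tree.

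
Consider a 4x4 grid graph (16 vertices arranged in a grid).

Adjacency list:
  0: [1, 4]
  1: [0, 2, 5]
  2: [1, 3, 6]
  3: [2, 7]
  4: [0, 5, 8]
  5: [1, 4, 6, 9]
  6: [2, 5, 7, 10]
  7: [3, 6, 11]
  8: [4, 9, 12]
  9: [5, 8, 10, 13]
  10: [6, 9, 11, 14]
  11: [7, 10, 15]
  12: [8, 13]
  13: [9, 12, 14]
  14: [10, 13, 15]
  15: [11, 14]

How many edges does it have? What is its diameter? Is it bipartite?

A 4x4 grid has 12 vertical edges and 12 horizontal edges.
Total edges = 12 + 12 = 24.
Diameter = (4-1) + (4-1) = 6 (corner to opposite corner).
Grid graphs are bipartite (checkerboard coloring).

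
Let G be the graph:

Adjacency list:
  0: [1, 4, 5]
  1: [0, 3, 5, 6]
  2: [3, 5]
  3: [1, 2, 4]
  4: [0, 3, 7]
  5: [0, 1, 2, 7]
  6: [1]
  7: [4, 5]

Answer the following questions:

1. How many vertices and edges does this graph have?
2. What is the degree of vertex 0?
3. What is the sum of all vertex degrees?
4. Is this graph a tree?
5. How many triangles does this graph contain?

Count: 8 vertices, 11 edges.
Vertex 0 has neighbors [1, 4, 5], degree = 3.
Handshaking lemma: 2 * 11 = 22.
A tree on 8 vertices has 7 edges. This graph has 11 edges (4 extra). Not a tree.
Number of triangles = 1.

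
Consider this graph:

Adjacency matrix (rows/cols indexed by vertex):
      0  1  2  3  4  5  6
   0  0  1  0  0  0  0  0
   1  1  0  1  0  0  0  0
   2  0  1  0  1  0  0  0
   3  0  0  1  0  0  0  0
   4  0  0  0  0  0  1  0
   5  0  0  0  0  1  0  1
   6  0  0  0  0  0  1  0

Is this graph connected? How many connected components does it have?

Checking connectivity: the graph has 2 connected component(s).
Components: [[0, 1, 2, 3], [4, 5, 6]]. The graph is NOT connected.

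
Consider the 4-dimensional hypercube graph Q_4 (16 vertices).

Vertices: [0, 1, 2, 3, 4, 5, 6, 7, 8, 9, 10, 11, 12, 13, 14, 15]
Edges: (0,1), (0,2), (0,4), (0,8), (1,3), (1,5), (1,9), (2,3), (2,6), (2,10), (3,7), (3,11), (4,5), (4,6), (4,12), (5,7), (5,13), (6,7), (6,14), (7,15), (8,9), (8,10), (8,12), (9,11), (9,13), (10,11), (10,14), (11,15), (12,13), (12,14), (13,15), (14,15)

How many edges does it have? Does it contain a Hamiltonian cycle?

Q_4 has 16 * 4 / 2 = 32 edges.
Q_4 (d >= 2) always has a Hamiltonian cycle: a 4-bit cyclic Gray code visits every vertex exactly once and returns to the start.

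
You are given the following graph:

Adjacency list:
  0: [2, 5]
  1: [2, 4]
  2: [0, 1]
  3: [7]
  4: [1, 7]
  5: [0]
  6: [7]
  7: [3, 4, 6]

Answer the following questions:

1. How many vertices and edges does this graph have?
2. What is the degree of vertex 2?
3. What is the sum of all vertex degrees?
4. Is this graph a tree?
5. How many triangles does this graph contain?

Count: 8 vertices, 7 edges.
Vertex 2 has neighbors [0, 1], degree = 2.
Handshaking lemma: 2 * 7 = 14.
A graph is a tree iff it is connected and has exactly n-1 edges. This graph is connected (all 8 vertices in one component) and has 8-1 = 7 edges. It is a tree.
Number of triangles = 0.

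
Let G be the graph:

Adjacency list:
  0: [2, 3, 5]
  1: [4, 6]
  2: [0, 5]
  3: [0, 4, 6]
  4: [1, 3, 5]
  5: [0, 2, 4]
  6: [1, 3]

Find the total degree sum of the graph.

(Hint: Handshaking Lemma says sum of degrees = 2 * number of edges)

Count edges: 9 edges.
By Handshaking Lemma: sum of degrees = 2 * 9 = 18.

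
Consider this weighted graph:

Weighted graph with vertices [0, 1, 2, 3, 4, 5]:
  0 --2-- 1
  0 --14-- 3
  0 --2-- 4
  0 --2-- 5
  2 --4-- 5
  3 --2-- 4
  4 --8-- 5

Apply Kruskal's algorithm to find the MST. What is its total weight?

Applying Kruskal's algorithm (sort edges by weight, add if no cycle):
  Add (0,5) w=2
  Add (0,1) w=2
  Add (0,4) w=2
  Add (3,4) w=2
  Add (2,5) w=4
  Skip (4,5) w=8 (creates cycle)
  Skip (0,3) w=14 (creates cycle)
MST weight = 12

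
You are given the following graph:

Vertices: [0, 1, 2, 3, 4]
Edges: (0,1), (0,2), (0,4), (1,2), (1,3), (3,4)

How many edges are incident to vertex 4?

Vertex 4 has neighbors [0, 3], so deg(4) = 2.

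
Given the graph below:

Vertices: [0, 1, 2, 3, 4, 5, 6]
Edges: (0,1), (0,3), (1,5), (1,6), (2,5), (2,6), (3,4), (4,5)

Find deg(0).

Vertex 0 has neighbors [1, 3], so deg(0) = 2.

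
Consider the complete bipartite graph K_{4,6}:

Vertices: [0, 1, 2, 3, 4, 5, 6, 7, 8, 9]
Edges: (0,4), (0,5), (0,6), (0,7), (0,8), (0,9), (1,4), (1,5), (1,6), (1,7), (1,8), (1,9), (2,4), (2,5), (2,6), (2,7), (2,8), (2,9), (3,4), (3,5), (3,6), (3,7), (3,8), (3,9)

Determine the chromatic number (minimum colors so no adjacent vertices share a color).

K_{4,6} is bipartite: vertices split into two independent sets of size 4 and 6.
Color one set 0, the other 1. No adjacent vertices share a color.
Chromatic number = 2.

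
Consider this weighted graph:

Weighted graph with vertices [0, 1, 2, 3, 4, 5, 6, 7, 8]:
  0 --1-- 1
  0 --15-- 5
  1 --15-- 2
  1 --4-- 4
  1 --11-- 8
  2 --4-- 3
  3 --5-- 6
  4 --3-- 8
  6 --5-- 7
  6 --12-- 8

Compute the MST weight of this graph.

Applying Kruskal's algorithm (sort edges by weight, add if no cycle):
  Add (0,1) w=1
  Add (4,8) w=3
  Add (1,4) w=4
  Add (2,3) w=4
  Add (3,6) w=5
  Add (6,7) w=5
  Skip (1,8) w=11 (creates cycle)
  Add (6,8) w=12
  Add (0,5) w=15
  Skip (1,2) w=15 (creates cycle)
MST weight = 49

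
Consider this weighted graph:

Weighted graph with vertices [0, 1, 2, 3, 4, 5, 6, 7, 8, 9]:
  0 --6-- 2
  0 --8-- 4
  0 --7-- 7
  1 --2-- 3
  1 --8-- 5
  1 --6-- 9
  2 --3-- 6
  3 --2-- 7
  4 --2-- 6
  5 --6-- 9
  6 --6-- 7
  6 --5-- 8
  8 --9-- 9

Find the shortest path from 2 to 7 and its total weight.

Using Dijkstra's algorithm from vertex 2:
Shortest path: 2 -> 6 -> 7
Total weight: 3 + 6 = 9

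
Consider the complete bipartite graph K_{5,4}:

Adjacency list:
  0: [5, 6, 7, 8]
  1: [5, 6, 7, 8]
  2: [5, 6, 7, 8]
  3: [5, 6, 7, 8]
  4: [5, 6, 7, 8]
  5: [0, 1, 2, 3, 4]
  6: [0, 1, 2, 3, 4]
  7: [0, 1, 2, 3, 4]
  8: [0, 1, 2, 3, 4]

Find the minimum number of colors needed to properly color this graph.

K_{5,4} is bipartite: vertices split into two independent sets of size 5 and 4.
Color one set 0, the other 1. No adjacent vertices share a color.
Chromatic number = 2.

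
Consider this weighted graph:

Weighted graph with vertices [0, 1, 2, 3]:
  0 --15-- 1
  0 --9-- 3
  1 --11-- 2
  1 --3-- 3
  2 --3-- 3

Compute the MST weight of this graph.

Applying Kruskal's algorithm (sort edges by weight, add if no cycle):
  Add (1,3) w=3
  Add (2,3) w=3
  Add (0,3) w=9
  Skip (1,2) w=11 (creates cycle)
  Skip (0,1) w=15 (creates cycle)
MST weight = 15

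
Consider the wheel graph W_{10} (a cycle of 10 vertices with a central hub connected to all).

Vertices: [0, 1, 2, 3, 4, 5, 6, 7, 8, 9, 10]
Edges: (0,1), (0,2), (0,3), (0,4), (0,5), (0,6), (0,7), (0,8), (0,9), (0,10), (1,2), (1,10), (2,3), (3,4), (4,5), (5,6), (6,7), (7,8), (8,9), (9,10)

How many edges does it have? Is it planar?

Wheel graph W_{10}: 10 cycle edges + 10 spoke edges = 20 edges.
Total vertices: 11.
The graph is planar.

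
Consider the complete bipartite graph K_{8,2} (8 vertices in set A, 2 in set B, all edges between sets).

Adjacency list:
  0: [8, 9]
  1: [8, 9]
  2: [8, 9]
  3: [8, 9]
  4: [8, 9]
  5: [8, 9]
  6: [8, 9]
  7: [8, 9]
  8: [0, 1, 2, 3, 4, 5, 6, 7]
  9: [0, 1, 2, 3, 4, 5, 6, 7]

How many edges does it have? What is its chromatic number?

K_{8,2} has 8 * 2 = 16 edges.
Bipartite graphs have chromatic number 2 (color each partition differently).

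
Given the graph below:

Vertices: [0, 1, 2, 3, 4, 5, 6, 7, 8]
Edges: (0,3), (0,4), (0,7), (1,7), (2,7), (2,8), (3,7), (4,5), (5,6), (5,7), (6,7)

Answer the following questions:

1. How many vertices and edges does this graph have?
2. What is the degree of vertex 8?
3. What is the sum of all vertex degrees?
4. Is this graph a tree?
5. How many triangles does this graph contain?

Count: 9 vertices, 11 edges.
Vertex 8 has neighbors [2], degree = 1.
Handshaking lemma: 2 * 11 = 22.
A tree on 9 vertices has 8 edges. This graph has 11 edges (3 extra). Not a tree.
Number of triangles = 2.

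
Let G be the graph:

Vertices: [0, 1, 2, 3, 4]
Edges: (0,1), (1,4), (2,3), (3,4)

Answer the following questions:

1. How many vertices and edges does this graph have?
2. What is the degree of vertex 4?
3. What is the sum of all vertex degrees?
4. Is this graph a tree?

Count: 5 vertices, 4 edges.
Vertex 4 has neighbors [1, 3], degree = 2.
Handshaking lemma: 2 * 4 = 8.
A graph is a tree iff it is connected and has exactly n-1 edges. This graph is connected (all 5 vertices in one component) and has 5-1 = 4 edges. It is a tree.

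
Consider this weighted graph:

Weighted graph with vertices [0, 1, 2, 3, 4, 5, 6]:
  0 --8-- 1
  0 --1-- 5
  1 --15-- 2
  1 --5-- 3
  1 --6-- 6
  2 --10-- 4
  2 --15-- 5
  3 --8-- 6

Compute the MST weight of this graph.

Applying Kruskal's algorithm (sort edges by weight, add if no cycle):
  Add (0,5) w=1
  Add (1,3) w=5
  Add (1,6) w=6
  Add (0,1) w=8
  Skip (3,6) w=8 (creates cycle)
  Add (2,4) w=10
  Add (1,2) w=15
  Skip (2,5) w=15 (creates cycle)
MST weight = 45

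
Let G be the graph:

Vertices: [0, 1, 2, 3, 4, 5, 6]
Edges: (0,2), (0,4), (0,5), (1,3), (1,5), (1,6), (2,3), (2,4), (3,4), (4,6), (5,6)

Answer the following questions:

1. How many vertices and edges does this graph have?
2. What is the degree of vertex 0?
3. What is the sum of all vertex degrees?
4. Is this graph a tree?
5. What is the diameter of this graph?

Count: 7 vertices, 11 edges.
Vertex 0 has neighbors [2, 4, 5], degree = 3.
Handshaking lemma: 2 * 11 = 22.
A tree on 7 vertices has 6 edges. This graph has 11 edges (5 extra). Not a tree.
Diameter (longest shortest path) = 2.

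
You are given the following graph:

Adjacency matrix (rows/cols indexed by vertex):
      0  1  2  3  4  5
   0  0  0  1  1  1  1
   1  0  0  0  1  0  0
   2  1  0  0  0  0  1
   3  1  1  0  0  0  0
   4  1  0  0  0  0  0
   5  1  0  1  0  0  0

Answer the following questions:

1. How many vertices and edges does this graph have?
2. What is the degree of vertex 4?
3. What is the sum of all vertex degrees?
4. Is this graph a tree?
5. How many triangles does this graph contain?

Count: 6 vertices, 6 edges.
Vertex 4 has neighbors [0], degree = 1.
Handshaking lemma: 2 * 6 = 12.
A tree on 6 vertices has 5 edges. This graph has 6 edges (1 extra). Not a tree.
Number of triangles = 1.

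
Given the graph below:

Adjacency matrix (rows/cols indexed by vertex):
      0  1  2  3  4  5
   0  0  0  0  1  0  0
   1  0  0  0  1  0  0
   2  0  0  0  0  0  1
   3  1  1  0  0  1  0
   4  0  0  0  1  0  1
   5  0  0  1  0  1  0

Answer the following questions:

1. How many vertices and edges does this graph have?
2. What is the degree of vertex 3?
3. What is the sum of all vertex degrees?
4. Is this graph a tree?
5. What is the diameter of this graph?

Count: 6 vertices, 5 edges.
Vertex 3 has neighbors [0, 1, 4], degree = 3.
Handshaking lemma: 2 * 5 = 10.
A graph is a tree iff it is connected and has exactly n-1 edges. This graph is connected (all 6 vertices in one component) and has 6-1 = 5 edges. It is a tree.
Diameter (longest shortest path) = 4.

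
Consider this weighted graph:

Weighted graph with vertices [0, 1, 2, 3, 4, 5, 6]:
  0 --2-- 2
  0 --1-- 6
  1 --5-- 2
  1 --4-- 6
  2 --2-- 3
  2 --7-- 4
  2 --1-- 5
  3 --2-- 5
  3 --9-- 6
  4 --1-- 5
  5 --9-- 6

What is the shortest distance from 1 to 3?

Using Dijkstra's algorithm from vertex 1:
Shortest path: 1 -> 2 -> 3
Total weight: 5 + 2 = 7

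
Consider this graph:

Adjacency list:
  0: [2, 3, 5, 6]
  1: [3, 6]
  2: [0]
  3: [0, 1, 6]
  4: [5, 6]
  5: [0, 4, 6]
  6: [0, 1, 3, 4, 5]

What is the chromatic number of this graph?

The graph has a maximum clique of size 3 (lower bound on chromatic number).
A valid 3-coloring: {0: 1, 1: 1, 2: 0, 3: 2, 4: 1, 5: 2, 6: 0}.
Chromatic number = 3.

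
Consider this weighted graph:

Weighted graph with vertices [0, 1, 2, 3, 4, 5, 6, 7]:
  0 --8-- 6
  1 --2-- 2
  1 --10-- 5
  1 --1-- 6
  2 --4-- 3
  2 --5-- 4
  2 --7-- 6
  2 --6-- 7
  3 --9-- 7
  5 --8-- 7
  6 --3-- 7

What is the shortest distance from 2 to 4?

Using Dijkstra's algorithm from vertex 2:
Shortest path: 2 -> 4
Total weight: 5 = 5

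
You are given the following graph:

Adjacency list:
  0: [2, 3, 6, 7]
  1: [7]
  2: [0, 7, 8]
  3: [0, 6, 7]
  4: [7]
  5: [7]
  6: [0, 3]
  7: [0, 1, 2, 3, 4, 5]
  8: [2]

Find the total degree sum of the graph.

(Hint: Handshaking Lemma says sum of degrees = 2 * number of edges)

Count edges: 11 edges.
By Handshaking Lemma: sum of degrees = 2 * 11 = 22.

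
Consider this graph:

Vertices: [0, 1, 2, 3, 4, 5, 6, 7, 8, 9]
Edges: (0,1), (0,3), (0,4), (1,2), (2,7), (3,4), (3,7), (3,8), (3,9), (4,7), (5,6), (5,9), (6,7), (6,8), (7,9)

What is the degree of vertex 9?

Vertex 9 has neighbors [3, 5, 7], so deg(9) = 3.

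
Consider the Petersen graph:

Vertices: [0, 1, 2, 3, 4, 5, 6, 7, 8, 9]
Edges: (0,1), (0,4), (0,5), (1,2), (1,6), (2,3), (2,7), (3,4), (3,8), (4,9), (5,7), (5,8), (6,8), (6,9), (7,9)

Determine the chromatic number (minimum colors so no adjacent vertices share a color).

The Petersen graph contains odd cycles (e.g. the outer 5-cycle), so chi >= 3.
A proper 3-coloring exists (it is a well-known 3-chromatic graph).
Chromatic number = 3.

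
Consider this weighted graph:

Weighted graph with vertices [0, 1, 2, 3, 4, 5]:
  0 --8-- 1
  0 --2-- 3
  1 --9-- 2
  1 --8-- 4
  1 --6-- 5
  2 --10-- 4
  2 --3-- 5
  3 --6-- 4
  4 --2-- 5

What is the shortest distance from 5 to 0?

Using Dijkstra's algorithm from vertex 5:
Shortest path: 5 -> 4 -> 3 -> 0
Total weight: 2 + 6 + 2 = 10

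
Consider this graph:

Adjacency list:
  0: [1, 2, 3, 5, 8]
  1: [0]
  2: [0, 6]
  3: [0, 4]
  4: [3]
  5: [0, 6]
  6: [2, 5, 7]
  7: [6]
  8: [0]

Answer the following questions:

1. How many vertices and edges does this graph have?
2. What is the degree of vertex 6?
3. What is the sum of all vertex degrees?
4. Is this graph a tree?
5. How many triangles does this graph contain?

Count: 9 vertices, 9 edges.
Vertex 6 has neighbors [2, 5, 7], degree = 3.
Handshaking lemma: 2 * 9 = 18.
A tree on 9 vertices has 8 edges. This graph has 9 edges (1 extra). Not a tree.
Number of triangles = 0.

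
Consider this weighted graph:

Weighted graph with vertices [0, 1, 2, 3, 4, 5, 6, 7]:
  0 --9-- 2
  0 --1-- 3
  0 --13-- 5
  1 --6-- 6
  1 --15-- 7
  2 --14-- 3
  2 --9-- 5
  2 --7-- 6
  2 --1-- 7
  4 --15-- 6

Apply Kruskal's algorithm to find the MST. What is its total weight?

Applying Kruskal's algorithm (sort edges by weight, add if no cycle):
  Add (0,3) w=1
  Add (2,7) w=1
  Add (1,6) w=6
  Add (2,6) w=7
  Add (0,2) w=9
  Add (2,5) w=9
  Skip (0,5) w=13 (creates cycle)
  Skip (2,3) w=14 (creates cycle)
  Skip (1,7) w=15 (creates cycle)
  Add (4,6) w=15
MST weight = 48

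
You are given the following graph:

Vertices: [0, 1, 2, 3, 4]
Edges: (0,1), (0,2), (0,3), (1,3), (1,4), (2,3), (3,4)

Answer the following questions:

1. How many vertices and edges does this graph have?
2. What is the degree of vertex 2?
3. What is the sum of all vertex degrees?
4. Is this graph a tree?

Count: 5 vertices, 7 edges.
Vertex 2 has neighbors [0, 3], degree = 2.
Handshaking lemma: 2 * 7 = 14.
A tree on 5 vertices has 4 edges. This graph has 7 edges (3 extra). Not a tree.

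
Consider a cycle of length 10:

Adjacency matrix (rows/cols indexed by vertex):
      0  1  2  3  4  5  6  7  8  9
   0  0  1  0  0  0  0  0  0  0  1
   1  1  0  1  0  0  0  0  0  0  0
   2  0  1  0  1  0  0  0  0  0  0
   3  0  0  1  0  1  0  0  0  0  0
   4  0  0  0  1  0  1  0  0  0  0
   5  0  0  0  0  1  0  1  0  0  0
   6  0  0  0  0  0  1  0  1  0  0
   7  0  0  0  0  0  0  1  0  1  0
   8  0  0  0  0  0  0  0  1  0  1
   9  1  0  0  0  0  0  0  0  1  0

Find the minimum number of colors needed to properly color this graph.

This is an even cycle (C_10). Even cycles are bipartite.
Chromatic number = 2.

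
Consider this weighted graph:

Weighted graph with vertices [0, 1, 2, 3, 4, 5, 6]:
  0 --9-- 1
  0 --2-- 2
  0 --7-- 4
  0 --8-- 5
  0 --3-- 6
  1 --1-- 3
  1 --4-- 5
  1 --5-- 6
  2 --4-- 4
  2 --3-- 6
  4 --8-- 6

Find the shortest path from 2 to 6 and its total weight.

Using Dijkstra's algorithm from vertex 2:
Shortest path: 2 -> 6
Total weight: 3 = 3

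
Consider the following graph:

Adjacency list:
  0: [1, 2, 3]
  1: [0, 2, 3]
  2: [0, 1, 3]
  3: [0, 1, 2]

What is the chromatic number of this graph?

The graph has a maximum clique of size 4 (lower bound on chromatic number).
A valid 4-coloring: {0: 0, 1: 1, 2: 2, 3: 3}.
Chromatic number = 4.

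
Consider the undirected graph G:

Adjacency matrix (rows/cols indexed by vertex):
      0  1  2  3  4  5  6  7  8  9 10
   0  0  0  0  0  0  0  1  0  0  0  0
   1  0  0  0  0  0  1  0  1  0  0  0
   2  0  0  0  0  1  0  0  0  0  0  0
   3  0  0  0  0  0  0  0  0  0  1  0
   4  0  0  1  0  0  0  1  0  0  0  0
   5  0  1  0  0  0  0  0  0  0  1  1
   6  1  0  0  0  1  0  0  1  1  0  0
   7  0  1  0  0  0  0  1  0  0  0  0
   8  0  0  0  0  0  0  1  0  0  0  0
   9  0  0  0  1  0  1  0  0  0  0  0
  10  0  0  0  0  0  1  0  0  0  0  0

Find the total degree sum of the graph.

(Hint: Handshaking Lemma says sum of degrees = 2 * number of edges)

Count edges: 10 edges.
By Handshaking Lemma: sum of degrees = 2 * 10 = 20.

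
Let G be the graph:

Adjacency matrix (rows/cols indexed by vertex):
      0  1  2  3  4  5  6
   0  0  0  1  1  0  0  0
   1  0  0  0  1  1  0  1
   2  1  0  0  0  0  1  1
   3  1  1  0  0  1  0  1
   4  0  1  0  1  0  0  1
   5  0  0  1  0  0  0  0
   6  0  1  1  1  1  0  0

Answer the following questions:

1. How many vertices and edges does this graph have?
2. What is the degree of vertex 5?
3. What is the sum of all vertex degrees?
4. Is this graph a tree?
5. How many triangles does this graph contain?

Count: 7 vertices, 10 edges.
Vertex 5 has neighbors [2], degree = 1.
Handshaking lemma: 2 * 10 = 20.
A tree on 7 vertices has 6 edges. This graph has 10 edges (4 extra). Not a tree.
Number of triangles = 4.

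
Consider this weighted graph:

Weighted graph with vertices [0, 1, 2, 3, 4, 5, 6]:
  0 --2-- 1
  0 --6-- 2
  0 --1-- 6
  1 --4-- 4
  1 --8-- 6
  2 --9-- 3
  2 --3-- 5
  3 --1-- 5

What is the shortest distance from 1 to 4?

Using Dijkstra's algorithm from vertex 1:
Shortest path: 1 -> 4
Total weight: 4 = 4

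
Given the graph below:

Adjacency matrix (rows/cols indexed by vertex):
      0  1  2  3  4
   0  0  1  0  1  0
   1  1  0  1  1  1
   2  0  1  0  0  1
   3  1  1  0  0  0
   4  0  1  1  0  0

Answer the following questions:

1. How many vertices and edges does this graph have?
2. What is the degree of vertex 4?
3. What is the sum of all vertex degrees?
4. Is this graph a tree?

Count: 5 vertices, 6 edges.
Vertex 4 has neighbors [1, 2], degree = 2.
Handshaking lemma: 2 * 6 = 12.
A tree on 5 vertices has 4 edges. This graph has 6 edges (2 extra). Not a tree.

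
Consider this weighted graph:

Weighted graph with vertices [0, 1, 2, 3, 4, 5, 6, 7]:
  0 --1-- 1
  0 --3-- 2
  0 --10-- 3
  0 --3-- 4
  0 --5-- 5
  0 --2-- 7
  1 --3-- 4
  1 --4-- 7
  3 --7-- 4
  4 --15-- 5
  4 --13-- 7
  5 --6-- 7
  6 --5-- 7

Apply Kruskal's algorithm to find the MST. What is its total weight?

Applying Kruskal's algorithm (sort edges by weight, add if no cycle):
  Add (0,1) w=1
  Add (0,7) w=2
  Add (0,2) w=3
  Add (0,4) w=3
  Skip (1,4) w=3 (creates cycle)
  Skip (1,7) w=4 (creates cycle)
  Add (0,5) w=5
  Add (6,7) w=5
  Skip (5,7) w=6 (creates cycle)
  Add (3,4) w=7
  Skip (0,3) w=10 (creates cycle)
  Skip (4,7) w=13 (creates cycle)
  Skip (4,5) w=15 (creates cycle)
MST weight = 26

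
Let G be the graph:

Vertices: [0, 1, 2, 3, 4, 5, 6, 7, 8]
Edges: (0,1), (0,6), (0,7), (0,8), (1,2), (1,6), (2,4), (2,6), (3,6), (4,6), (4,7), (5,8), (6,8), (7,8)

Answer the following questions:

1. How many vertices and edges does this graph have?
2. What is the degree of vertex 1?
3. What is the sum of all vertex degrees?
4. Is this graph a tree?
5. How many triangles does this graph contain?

Count: 9 vertices, 14 edges.
Vertex 1 has neighbors [0, 2, 6], degree = 3.
Handshaking lemma: 2 * 14 = 28.
A tree on 9 vertices has 8 edges. This graph has 14 edges (6 extra). Not a tree.
Number of triangles = 5.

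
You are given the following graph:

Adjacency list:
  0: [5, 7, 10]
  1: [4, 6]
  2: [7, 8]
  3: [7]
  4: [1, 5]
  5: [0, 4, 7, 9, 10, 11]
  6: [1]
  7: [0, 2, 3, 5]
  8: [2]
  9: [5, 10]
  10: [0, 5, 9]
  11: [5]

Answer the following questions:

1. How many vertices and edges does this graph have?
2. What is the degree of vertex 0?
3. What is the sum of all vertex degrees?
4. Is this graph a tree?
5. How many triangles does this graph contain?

Count: 12 vertices, 14 edges.
Vertex 0 has neighbors [5, 7, 10], degree = 3.
Handshaking lemma: 2 * 14 = 28.
A tree on 12 vertices has 11 edges. This graph has 14 edges (3 extra). Not a tree.
Number of triangles = 3.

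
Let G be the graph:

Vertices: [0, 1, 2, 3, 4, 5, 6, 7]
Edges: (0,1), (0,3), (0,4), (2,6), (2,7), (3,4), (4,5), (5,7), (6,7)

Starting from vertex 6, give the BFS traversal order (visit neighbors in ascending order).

BFS from vertex 6 (neighbors processed in ascending order):
Visit order: 6, 2, 7, 5, 4, 0, 3, 1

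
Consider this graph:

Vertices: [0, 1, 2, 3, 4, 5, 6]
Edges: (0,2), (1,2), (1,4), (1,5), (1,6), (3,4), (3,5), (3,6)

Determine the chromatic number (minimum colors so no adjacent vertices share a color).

The graph has a maximum clique of size 2 (lower bound on chromatic number).
A valid 2-coloring: {0: 0, 1: 0, 2: 1, 3: 0, 4: 1, 5: 1, 6: 1}.
Chromatic number = 2.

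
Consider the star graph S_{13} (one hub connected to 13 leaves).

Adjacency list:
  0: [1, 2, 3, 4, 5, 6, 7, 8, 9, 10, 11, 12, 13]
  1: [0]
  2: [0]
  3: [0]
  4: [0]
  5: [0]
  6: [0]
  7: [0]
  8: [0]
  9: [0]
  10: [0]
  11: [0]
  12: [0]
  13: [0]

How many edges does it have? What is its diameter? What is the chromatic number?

Star graph S_{13}: the hub connects to all 13 leaves.
Edges = 13.
Diameter = 2 (any leaf to hub is 1, leaf to leaf through hub is 2).
Star graphs are bipartite (hub vs leaves), so chromatic number = 2.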